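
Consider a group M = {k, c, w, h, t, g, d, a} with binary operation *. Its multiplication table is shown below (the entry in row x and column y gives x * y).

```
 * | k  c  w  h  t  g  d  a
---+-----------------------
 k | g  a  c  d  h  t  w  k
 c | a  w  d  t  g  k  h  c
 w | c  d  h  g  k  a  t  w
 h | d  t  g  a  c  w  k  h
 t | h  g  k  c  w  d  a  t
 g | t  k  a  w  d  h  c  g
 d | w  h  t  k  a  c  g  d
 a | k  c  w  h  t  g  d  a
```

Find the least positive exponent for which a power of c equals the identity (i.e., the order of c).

8

The identity element is a (its row matches the header).
c^1 = c
c^2 = c * c = w
c^3 = w * c = d
c^4 = d * c = h
c^5 = h * c = t
c^6 = t * c = g
c^7 = g * c = k
c^8 = k * c = a
The first power of c equal to the identity is c^8, so ord(c) = 8.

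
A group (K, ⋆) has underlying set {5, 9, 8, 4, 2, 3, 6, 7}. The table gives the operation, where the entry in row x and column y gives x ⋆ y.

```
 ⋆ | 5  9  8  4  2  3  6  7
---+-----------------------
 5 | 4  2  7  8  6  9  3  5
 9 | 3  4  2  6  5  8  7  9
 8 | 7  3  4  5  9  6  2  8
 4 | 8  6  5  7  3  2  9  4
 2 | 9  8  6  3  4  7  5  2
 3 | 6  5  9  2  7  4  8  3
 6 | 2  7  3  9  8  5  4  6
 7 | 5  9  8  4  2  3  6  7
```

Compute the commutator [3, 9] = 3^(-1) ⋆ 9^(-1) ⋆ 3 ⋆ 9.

4

Identity is 7; from the table 3^(-1) = 2 and 9^(-1) = 6.
2 ⋆ 6 = 5
5 ⋆ 3 = 9
9 ⋆ 9 = 4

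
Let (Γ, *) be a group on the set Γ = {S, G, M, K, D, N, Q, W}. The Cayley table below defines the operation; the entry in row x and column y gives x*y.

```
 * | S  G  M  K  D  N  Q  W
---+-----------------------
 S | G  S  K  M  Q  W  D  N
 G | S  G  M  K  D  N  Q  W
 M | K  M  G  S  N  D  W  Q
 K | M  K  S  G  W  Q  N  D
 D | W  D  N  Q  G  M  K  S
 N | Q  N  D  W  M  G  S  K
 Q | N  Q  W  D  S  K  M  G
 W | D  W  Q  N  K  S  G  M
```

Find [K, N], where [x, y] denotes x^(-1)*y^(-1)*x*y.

Identity is G; from the table K^(-1) = K and N^(-1) = N.
K*N = Q
Q*K = D
D*N = M

M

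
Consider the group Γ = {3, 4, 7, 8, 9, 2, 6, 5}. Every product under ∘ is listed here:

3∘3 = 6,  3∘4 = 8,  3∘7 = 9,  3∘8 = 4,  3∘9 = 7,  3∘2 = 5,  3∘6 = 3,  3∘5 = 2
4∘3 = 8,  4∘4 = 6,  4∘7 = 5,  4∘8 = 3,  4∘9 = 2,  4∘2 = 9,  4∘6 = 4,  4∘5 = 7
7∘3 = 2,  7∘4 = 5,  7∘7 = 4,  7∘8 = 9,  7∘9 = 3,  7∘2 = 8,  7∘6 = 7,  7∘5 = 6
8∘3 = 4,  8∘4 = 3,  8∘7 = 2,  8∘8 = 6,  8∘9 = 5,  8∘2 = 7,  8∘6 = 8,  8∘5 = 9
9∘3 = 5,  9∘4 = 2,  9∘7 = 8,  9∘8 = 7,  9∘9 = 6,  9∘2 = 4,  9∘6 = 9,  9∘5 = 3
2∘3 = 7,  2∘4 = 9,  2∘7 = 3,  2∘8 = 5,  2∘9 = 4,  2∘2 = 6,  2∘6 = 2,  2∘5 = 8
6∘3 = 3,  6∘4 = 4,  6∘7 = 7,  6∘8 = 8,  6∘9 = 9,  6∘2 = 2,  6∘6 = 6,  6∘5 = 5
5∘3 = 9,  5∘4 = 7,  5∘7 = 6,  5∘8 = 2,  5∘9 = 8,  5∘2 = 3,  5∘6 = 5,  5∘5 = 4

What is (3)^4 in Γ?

3^1 = 3
3^2 = 3 ∘ 3 = 6
3^3 = 6 ∘ 3 = 3
3^4 = 3 ∘ 3 = 6
(Structurally, Γ here is isomorphic to the dihedral group D_4.)

6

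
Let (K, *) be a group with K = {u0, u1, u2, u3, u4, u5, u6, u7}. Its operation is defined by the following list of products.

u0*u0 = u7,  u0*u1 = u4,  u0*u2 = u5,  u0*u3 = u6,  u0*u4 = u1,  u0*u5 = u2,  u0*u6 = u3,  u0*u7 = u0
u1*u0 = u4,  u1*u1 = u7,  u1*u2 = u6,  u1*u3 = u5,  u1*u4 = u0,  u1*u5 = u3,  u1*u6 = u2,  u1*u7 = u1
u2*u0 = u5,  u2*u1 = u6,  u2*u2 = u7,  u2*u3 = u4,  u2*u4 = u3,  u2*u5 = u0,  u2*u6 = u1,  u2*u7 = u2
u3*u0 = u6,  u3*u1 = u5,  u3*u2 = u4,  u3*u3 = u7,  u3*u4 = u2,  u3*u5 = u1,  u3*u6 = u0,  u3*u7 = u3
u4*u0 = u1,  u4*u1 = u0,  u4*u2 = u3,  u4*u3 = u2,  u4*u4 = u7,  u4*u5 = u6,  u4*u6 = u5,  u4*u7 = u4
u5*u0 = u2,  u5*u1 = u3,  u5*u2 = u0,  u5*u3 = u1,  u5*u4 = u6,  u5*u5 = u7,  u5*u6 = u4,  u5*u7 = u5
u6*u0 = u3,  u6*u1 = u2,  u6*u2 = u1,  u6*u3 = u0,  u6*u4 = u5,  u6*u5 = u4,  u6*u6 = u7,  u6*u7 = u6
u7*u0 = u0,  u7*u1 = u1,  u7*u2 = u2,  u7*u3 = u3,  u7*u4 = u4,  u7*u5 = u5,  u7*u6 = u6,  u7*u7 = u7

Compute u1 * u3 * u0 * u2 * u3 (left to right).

u3

u1 * u3 = u5
u5 * u0 = u2
u2 * u2 = u7
u7 * u3 = u3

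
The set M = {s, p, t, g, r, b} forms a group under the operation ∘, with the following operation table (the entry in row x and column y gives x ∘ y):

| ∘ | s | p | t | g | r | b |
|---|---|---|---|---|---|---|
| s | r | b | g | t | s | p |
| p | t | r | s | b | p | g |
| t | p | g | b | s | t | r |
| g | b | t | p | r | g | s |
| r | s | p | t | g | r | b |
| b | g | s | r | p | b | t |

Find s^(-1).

s

First locate the identity: row r matches the header, so r is the identity.
Scan row s for r: s ∘ s = r. Hence s^(-1) = s.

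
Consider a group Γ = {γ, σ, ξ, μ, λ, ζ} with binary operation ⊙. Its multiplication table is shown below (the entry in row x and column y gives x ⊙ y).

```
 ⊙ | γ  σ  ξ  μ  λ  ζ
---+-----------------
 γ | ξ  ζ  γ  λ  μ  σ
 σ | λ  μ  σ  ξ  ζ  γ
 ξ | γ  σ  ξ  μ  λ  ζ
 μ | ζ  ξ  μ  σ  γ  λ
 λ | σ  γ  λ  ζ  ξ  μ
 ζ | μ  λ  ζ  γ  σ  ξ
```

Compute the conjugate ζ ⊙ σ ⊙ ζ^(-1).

The identity is ξ. In row ζ, the entry ξ sits in column ζ, so ζ^(-1) = ζ.
ζ ⊙ σ = λ
λ ⊙ ζ = μ

μ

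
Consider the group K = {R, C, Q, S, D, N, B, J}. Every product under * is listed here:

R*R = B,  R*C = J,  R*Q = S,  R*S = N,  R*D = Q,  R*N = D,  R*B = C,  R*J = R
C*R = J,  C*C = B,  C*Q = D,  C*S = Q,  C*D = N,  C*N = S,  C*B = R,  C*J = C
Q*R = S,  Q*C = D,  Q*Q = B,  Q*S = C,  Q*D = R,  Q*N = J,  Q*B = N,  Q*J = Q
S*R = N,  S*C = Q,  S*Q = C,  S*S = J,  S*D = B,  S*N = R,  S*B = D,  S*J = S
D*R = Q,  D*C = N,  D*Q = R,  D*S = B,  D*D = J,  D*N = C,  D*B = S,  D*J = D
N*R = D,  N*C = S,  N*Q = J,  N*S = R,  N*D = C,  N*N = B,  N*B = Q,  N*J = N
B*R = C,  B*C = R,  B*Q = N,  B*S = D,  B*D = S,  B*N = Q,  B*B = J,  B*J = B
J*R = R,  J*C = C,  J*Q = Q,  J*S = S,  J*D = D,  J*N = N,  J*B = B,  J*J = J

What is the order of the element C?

4

The identity element is J (its row matches the header).
C^1 = C
C^2 = C * C = B
C^3 = B * C = R
C^4 = R * C = J
The first power of C equal to the identity is C^4, so ord(C) = 4.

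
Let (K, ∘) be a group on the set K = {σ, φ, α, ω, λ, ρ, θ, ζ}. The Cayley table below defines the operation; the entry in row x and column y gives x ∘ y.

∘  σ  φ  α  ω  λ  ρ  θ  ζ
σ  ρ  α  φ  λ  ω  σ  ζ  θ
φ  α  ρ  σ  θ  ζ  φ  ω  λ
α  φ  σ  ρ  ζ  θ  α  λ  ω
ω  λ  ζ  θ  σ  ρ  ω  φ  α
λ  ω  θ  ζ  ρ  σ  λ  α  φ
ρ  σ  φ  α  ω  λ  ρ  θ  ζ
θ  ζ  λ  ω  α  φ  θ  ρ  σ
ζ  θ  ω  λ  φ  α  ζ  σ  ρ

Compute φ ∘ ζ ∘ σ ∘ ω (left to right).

φ ∘ ζ = λ
λ ∘ σ = ω
ω ∘ ω = σ

σ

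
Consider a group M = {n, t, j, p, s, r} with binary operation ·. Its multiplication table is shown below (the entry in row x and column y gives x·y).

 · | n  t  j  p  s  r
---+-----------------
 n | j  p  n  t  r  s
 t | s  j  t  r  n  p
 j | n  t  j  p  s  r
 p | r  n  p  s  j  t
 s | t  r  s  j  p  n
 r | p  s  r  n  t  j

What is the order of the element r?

2

The identity element is j (its row matches the header).
r^1 = r
r^2 = r·r = j
The first power of r equal to the identity is r^2, so ord(r) = 2.
(Structurally, M here is isomorphic to the symmetric group S_3.)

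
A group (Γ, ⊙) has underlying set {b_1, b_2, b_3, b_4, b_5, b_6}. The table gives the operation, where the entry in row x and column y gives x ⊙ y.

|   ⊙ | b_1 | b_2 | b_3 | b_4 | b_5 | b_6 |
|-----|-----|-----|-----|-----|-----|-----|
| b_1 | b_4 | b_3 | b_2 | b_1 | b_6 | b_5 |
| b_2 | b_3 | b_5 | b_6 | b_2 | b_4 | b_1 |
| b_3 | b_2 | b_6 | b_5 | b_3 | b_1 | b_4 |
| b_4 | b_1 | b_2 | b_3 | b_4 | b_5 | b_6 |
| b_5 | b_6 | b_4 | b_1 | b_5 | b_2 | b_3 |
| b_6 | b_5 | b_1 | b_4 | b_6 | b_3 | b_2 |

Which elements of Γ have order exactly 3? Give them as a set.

Identity is b_4. Compute the order of each non-identity element by repeated multiplication:
  b_1: b_1 → b_4  (order 2)
  b_2: b_2 → b_5 → b_4  (order 3)
  b_3: b_3 → b_5 → b_1 → b_2 → b_6 → b_4  (order 6)
  b_5: b_5 → b_2 → b_4  (order 3)
  b_6: b_6 → b_2 → b_1 → b_5 → b_3 → b_4  (order 6)
Elements of order 3: {b_2, b_5}.
(Structurally, Γ here is isomorphic to the cyclic group Z_6.)

{b_2, b_5}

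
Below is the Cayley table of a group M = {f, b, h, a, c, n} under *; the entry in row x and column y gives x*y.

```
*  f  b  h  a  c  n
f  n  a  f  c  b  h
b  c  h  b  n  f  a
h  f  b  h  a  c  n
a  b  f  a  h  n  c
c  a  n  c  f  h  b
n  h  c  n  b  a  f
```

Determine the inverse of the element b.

b

First locate the identity: row h matches the header, so h is the identity.
Scan row b for h: b*b = h. Hence b^(-1) = b.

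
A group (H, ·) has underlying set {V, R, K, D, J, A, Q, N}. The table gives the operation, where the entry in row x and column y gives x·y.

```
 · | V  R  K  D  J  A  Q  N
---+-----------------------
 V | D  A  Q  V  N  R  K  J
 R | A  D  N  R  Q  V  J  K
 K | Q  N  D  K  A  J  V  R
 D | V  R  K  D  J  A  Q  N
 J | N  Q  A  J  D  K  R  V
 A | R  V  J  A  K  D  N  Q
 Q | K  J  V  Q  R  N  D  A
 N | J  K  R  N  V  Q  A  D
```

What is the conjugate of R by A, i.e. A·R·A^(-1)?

The identity is D. In row A, the entry D sits in column A, so A^(-1) = A.
A·R = V
V·A = R
(Structurally, H here is isomorphic to the elementary abelian group (Z_2)^3.)

R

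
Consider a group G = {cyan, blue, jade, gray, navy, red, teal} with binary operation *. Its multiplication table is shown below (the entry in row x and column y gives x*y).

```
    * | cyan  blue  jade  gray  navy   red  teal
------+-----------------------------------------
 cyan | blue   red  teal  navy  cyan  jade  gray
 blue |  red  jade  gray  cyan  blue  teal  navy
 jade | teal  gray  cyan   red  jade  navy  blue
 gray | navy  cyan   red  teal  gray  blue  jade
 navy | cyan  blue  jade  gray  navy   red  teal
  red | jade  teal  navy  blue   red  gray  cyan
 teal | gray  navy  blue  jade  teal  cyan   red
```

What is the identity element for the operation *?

navy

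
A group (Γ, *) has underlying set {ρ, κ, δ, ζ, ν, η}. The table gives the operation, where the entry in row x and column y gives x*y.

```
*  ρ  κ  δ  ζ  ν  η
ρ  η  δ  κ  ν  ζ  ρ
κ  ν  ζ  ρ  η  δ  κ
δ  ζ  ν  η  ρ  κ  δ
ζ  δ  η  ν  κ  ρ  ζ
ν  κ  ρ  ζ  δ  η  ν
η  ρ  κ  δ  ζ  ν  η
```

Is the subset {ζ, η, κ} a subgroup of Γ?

Yes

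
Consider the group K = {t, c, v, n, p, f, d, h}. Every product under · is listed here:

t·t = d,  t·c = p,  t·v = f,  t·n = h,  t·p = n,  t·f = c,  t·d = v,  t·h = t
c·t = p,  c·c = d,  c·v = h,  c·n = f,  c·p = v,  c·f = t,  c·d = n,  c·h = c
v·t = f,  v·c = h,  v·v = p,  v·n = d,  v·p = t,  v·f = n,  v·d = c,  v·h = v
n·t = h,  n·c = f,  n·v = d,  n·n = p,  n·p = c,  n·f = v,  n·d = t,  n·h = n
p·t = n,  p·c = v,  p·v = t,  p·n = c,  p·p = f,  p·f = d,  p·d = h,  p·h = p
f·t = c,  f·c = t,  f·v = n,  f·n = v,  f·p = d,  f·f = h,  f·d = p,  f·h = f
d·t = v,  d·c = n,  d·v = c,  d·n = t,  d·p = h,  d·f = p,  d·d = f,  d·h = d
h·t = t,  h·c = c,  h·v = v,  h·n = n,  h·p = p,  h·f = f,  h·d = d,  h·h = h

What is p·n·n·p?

p·n = c
c·n = f
f·p = d

d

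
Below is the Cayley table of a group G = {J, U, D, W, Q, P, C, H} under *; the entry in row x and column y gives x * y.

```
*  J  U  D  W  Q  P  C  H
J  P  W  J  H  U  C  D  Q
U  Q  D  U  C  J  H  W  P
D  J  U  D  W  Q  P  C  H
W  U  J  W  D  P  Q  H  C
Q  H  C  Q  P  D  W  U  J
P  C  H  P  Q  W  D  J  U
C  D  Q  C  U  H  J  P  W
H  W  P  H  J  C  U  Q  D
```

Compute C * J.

D

Read row C, column J: C * J = D.
(Structurally, G here is isomorphic to the dihedral group D_4.)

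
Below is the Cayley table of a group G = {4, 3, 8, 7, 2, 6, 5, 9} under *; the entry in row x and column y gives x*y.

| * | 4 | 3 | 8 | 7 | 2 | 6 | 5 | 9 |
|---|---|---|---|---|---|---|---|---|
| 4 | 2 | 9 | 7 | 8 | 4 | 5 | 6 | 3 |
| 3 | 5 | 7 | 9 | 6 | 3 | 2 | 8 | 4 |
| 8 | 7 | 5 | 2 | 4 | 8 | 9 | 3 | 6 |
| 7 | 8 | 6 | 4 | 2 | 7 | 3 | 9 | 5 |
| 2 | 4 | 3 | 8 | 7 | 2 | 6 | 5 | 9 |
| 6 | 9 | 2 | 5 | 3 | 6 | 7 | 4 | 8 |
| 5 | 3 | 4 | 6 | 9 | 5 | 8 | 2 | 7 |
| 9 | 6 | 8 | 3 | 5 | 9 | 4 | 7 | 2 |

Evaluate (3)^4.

2

3^1 = 3
3^2 = 3*3 = 7
3^3 = 7*3 = 6
3^4 = 6*3 = 2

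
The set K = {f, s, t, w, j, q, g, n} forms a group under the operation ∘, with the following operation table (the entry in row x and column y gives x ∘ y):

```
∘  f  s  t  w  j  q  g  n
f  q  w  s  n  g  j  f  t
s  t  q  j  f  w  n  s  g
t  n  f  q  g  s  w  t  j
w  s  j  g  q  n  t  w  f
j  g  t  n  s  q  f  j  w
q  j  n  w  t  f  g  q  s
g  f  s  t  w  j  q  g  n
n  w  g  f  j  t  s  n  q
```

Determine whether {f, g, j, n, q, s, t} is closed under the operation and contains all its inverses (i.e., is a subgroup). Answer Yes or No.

No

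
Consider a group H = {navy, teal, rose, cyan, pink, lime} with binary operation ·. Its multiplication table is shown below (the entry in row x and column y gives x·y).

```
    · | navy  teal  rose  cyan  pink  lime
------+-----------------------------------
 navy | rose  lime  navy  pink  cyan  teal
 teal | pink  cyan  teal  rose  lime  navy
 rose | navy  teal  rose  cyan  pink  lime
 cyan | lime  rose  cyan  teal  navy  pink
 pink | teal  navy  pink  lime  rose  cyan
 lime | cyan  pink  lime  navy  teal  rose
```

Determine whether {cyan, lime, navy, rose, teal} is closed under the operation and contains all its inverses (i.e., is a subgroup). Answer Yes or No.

No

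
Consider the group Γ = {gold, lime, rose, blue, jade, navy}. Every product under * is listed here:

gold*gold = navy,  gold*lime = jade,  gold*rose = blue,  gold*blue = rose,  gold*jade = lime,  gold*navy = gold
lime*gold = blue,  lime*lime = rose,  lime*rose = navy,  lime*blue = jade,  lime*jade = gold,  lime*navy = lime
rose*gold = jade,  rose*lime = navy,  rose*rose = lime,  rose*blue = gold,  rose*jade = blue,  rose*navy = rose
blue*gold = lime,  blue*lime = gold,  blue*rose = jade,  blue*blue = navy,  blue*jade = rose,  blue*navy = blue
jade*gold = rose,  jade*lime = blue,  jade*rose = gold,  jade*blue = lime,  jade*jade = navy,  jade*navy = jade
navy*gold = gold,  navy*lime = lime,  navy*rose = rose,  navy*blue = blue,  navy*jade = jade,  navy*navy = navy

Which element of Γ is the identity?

The identity e satisfies e * x = x for all x, so its row in the table reproduces the column headers.
Row navy reads: gold, lime, rose, blue, jade, navy — exactly the header order. So navy is the identity.

navy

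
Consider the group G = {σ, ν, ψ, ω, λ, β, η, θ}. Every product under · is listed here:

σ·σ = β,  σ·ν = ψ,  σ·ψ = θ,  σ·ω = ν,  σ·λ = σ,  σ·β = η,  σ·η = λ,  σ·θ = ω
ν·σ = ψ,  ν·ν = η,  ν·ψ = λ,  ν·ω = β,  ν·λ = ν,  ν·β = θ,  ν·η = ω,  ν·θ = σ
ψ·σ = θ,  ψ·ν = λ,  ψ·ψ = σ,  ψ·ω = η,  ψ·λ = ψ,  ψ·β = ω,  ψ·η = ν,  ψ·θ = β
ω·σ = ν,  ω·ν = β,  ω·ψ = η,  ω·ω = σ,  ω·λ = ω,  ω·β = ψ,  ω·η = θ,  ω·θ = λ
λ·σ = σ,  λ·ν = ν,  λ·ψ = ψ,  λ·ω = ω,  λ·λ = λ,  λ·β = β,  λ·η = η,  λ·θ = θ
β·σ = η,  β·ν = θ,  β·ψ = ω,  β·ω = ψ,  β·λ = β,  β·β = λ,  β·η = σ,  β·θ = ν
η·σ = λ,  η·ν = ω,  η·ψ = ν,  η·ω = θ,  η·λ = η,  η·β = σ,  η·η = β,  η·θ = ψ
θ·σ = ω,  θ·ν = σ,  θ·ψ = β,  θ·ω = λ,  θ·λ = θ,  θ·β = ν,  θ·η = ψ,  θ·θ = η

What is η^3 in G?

η^1 = η
η^2 = η·η = β
η^3 = β·η = σ

σ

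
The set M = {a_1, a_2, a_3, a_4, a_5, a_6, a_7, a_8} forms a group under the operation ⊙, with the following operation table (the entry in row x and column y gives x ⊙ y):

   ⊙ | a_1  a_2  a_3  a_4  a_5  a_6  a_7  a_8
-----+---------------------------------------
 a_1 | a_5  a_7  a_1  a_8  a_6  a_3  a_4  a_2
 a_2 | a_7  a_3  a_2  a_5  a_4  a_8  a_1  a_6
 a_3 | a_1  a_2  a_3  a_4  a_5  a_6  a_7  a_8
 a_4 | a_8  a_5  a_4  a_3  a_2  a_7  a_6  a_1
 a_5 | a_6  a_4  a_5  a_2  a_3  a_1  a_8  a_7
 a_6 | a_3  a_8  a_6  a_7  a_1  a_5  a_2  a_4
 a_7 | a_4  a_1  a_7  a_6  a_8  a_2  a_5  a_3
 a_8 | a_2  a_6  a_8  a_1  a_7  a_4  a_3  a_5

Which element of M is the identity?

a_3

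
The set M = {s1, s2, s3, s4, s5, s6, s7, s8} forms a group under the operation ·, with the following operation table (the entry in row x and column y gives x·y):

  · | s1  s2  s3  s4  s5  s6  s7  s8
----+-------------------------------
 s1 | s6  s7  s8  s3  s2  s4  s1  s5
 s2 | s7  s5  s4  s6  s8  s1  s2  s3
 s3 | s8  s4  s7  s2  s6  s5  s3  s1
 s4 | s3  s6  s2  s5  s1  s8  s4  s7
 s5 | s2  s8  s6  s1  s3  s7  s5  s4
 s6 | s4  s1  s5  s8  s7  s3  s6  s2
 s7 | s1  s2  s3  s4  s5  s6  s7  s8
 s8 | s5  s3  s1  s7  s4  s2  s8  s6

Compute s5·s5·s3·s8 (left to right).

s5·s5 = s3
s3·s3 = s7
s7·s8 = s8

s8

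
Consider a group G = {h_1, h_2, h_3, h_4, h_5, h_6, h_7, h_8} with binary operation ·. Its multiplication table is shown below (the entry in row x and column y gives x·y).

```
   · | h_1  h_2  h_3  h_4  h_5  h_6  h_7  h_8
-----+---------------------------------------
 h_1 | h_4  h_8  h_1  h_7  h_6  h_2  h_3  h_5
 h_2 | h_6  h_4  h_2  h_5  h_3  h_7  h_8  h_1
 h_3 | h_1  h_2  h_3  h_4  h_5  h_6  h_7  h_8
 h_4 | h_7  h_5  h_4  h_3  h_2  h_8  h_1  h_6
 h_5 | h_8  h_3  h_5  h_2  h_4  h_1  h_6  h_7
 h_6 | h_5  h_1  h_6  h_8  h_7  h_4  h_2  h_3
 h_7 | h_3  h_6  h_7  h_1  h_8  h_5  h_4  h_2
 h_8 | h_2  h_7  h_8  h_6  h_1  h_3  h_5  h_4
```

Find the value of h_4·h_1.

h_7

Read row h_4, column h_1: h_4·h_1 = h_7.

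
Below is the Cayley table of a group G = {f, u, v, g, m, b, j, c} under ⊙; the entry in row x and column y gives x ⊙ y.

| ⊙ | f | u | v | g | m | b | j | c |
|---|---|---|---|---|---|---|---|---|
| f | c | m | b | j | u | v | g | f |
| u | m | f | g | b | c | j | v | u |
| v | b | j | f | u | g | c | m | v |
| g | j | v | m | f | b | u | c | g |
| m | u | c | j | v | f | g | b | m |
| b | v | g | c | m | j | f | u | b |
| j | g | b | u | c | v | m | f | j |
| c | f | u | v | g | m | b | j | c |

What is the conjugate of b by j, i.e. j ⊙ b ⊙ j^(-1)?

The identity is c. In row j, the entry c sits in column g, so j^(-1) = g.
j ⊙ b = m
m ⊙ g = v

v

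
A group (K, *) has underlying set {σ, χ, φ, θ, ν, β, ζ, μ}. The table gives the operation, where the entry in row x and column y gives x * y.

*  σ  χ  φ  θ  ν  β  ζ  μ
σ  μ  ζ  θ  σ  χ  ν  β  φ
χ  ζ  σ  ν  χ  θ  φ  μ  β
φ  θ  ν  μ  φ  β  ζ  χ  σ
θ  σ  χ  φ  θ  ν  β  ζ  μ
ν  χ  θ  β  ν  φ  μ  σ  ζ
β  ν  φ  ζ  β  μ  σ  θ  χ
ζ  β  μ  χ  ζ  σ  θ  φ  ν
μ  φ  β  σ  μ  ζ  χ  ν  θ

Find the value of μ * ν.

Read row μ, column ν: μ * ν = ζ.
(Structurally, K here is isomorphic to the cyclic group Z_8.)

ζ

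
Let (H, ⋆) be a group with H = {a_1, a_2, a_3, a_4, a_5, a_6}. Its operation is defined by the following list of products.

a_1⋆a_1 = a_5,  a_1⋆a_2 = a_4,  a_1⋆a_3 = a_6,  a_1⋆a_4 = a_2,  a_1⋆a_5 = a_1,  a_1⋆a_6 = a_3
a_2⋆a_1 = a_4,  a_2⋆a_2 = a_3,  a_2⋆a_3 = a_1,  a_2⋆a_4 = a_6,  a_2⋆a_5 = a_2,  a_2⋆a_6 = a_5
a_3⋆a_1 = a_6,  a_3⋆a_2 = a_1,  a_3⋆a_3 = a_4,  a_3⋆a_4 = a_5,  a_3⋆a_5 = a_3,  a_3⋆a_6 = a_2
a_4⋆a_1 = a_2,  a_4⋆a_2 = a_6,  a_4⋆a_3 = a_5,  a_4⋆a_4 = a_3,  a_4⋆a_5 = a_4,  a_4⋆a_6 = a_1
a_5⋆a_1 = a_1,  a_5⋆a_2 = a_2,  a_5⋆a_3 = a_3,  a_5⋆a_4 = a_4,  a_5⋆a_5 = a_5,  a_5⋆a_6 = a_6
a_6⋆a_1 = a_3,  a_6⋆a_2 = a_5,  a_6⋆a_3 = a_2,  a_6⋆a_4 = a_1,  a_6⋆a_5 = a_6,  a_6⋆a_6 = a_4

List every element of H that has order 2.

Identity is a_5. Compute the order of each non-identity element by repeated multiplication:
  a_1: a_1 → a_5  (order 2)
  a_2: a_2 → a_3 → a_1 → a_4 → a_6 → a_5  (order 6)
  a_3: a_3 → a_4 → a_5  (order 3)
  a_4: a_4 → a_3 → a_5  (order 3)
  a_6: a_6 → a_4 → a_1 → a_3 → a_2 → a_5  (order 6)
Elements of order 2: {a_1}.

{a_1}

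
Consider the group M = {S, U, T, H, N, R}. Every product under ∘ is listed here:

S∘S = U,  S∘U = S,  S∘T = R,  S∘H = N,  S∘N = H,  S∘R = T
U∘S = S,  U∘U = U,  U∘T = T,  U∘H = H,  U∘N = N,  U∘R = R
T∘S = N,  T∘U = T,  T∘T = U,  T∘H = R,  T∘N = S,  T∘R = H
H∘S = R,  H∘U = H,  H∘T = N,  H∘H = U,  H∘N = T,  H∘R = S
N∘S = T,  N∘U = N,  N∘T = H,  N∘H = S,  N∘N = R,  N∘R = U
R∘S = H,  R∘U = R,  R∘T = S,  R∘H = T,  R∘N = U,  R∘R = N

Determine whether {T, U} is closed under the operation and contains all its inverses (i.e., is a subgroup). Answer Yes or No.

Yes

{T, U} contains the identity U.
Checking products: every product of two elements of {T, U} (read from the table) lies in {T, U}, so the set is closed.
In a finite group, a nonempty closed subset is a subgroup. So {T, U} ≤ M.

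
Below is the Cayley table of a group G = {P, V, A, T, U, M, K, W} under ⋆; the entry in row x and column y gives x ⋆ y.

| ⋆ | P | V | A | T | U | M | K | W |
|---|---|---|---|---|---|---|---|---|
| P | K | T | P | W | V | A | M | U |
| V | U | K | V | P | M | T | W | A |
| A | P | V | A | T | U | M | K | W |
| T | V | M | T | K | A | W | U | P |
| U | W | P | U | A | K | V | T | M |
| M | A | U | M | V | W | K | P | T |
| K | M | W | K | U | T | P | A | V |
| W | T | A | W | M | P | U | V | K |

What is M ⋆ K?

Read row M, column K: M ⋆ K = P.

P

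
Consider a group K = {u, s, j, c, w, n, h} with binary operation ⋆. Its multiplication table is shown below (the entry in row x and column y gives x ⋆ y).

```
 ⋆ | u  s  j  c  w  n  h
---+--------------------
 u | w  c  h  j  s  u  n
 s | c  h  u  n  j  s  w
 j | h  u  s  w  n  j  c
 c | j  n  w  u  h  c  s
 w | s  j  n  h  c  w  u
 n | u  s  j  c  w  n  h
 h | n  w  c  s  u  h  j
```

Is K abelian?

Check whether the table is symmetric across its main diagonal.
Every entry (row x, col y) equals the entry (row y, col x), so K is abelian.

Yes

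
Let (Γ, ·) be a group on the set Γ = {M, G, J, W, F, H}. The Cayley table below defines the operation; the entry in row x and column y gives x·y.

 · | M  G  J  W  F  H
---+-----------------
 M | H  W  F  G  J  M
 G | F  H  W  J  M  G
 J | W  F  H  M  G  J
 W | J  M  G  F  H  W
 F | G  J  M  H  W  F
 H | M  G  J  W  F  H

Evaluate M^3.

M

M^1 = M
M^2 = M·M = H
M^3 = H·M = M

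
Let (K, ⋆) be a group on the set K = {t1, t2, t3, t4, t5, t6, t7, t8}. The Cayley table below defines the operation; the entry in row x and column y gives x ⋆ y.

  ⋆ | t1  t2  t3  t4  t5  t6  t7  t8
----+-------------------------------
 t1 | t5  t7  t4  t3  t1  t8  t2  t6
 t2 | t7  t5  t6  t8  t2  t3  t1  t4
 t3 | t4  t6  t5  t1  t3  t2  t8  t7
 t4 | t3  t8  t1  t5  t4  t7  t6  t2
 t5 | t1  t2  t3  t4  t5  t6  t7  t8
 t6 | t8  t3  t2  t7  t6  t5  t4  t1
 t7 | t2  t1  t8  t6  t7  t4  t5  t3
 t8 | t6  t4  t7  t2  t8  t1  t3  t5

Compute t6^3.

t6^1 = t6
t6^2 = t6 ⋆ t6 = t5
t6^3 = t5 ⋆ t6 = t6
(Structurally, K here is isomorphic to the elementary abelian group (Z_2)^3.)

t6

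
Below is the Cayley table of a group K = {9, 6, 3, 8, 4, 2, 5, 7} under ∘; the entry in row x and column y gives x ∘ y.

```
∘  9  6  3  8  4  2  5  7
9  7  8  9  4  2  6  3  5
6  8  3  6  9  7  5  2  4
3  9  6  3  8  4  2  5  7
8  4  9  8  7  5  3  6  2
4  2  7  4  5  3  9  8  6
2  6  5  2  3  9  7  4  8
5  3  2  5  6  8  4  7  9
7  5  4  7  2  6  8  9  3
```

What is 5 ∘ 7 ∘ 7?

5

5 ∘ 7 = 9
9 ∘ 7 = 5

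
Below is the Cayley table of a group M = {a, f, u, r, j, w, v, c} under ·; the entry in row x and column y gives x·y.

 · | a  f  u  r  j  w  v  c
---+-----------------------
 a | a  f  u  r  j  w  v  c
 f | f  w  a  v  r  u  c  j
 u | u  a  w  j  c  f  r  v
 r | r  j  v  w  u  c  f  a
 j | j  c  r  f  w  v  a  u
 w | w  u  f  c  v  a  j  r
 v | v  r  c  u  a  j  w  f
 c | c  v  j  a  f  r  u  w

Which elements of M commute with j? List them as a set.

Compare row j with column j entry by entry.
w·j = v = j·w, so w commutes with j.
f·j = r but j·f = c, so f does not.
Collecting the elements that commute with j: C(j) = {a, j, v, w}.
(Structurally, M here is isomorphic to the quaternion group Q_8.)

{a, j, v, w}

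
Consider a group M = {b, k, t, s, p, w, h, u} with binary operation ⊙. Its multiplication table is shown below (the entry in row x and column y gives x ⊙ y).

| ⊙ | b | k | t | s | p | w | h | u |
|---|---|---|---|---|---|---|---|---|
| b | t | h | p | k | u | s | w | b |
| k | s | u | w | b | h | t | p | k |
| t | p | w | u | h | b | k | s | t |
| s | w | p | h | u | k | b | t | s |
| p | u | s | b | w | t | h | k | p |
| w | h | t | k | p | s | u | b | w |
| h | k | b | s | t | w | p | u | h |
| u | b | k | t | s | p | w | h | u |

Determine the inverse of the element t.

t

First locate the identity: row u matches the header, so u is the identity.
Scan row t for u: t ⊙ t = u. Hence t^(-1) = t.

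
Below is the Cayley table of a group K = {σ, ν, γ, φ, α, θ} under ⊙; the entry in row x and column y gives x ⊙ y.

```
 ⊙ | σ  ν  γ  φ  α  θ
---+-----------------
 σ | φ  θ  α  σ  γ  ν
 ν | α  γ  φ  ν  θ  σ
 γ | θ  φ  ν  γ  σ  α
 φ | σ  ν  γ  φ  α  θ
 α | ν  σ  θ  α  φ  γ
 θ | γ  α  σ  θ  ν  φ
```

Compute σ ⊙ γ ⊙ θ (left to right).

σ ⊙ γ = α
α ⊙ θ = γ
(Structurally, K here is isomorphic to the symmetric group S_3.)

γ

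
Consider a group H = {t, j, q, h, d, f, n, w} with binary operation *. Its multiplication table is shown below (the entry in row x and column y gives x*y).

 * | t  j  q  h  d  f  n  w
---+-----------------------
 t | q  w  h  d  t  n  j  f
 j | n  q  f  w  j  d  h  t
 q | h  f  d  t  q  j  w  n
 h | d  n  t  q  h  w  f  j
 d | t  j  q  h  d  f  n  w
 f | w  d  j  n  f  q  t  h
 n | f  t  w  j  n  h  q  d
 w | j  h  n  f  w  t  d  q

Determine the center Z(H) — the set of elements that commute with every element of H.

{d, q}

An element z is central iff its row equals its column in the table.
For n: n*j = t ≠ h = j*n, so n ∉ Z.
Checking each element this way leaves Z(H) = {d, q}.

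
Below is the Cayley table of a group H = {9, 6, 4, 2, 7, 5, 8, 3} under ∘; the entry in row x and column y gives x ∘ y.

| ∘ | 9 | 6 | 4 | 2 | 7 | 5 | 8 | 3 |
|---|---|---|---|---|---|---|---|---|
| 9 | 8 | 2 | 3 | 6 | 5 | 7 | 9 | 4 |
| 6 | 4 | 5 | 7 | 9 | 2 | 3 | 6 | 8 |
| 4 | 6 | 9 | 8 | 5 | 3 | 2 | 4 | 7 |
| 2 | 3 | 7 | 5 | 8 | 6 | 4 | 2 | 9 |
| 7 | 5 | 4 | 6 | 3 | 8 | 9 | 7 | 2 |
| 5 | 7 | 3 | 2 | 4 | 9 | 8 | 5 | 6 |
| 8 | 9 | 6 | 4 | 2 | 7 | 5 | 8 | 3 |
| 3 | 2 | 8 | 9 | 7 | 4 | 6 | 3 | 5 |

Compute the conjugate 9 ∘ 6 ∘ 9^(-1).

3

The identity is 8. In row 9, the entry 8 sits in column 9, so 9^(-1) = 9.
9 ∘ 6 = 2
2 ∘ 9 = 3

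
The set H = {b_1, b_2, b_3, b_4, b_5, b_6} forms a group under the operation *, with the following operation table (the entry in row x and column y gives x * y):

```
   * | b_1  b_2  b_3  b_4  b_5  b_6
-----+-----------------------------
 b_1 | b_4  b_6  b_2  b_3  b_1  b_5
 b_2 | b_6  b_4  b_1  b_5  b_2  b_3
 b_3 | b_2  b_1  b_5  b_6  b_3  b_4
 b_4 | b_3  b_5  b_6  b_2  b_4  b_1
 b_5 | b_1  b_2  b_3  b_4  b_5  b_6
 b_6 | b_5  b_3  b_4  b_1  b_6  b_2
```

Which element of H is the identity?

The identity e satisfies e * x = x for all x, so its row in the table reproduces the column headers.
Row b_5 reads: b_1, b_2, b_3, b_4, b_5, b_6 — exactly the header order. So b_5 is the identity.

b_5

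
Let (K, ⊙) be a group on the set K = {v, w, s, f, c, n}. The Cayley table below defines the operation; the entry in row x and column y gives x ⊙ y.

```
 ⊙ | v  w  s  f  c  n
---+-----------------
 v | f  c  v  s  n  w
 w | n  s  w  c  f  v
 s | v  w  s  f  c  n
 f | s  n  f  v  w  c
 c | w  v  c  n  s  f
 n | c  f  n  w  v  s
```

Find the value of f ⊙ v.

s

Read row f, column v: f ⊙ v = s.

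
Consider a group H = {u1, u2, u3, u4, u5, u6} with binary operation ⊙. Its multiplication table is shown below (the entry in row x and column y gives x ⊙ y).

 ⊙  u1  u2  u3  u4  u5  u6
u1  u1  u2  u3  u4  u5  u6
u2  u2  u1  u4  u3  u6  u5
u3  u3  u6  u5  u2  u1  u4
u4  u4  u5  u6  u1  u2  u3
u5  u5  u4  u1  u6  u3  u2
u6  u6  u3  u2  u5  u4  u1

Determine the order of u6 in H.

The identity element is u1 (its row matches the header).
u6^1 = u6
u6^2 = u6 ⊙ u6 = u1
The first power of u6 equal to the identity is u6^2, so ord(u6) = 2.

2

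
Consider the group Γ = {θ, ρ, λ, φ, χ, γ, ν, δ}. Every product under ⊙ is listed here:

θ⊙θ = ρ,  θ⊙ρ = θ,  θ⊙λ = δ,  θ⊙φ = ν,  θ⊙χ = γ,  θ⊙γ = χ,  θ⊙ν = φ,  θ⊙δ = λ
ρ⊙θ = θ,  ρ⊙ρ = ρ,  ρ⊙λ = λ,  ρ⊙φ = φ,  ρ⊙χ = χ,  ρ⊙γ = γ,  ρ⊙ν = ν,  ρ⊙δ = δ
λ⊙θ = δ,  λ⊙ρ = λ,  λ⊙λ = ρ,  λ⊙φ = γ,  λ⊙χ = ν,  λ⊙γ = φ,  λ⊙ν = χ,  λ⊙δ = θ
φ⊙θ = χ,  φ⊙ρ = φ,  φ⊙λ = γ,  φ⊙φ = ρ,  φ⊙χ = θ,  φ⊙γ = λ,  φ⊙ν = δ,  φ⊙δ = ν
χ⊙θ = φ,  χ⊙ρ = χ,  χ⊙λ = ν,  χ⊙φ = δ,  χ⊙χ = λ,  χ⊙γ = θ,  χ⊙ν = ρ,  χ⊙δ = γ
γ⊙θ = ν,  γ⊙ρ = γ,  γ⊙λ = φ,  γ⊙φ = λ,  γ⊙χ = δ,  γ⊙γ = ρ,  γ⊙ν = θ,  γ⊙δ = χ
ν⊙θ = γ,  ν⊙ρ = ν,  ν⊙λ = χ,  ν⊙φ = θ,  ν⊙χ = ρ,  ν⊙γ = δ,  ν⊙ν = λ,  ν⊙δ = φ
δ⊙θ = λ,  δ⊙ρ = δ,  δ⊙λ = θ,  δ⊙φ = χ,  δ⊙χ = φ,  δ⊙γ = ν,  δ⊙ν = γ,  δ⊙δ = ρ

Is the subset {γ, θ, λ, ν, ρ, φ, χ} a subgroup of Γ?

No

χ ⊙ φ = δ, which is not in {γ, θ, λ, ν, ρ, φ, χ}.
The subset is not closed under ⊙, so it is not a subgroup.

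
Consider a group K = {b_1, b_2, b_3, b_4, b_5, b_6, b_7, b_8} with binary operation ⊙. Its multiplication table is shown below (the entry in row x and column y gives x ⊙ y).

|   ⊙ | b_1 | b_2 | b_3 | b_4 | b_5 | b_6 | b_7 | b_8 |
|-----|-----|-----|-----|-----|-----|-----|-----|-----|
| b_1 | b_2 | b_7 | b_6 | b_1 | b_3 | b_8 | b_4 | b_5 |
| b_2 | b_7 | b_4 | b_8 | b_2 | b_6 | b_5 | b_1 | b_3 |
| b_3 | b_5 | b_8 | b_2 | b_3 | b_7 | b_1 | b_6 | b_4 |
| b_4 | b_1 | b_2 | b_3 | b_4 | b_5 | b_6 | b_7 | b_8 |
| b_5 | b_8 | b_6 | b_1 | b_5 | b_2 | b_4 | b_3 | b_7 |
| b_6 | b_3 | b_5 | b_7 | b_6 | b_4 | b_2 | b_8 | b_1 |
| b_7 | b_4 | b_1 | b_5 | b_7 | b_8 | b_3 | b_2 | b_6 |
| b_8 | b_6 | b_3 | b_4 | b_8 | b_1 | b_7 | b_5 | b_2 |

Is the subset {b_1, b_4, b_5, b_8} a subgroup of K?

b_5 ⊙ b_5 = b_2, which is not in {b_1, b_4, b_5, b_8}.
The subset is not closed under ⊙, so it is not a subgroup.
(Structurally, K here is isomorphic to the quaternion group Q_8.)

No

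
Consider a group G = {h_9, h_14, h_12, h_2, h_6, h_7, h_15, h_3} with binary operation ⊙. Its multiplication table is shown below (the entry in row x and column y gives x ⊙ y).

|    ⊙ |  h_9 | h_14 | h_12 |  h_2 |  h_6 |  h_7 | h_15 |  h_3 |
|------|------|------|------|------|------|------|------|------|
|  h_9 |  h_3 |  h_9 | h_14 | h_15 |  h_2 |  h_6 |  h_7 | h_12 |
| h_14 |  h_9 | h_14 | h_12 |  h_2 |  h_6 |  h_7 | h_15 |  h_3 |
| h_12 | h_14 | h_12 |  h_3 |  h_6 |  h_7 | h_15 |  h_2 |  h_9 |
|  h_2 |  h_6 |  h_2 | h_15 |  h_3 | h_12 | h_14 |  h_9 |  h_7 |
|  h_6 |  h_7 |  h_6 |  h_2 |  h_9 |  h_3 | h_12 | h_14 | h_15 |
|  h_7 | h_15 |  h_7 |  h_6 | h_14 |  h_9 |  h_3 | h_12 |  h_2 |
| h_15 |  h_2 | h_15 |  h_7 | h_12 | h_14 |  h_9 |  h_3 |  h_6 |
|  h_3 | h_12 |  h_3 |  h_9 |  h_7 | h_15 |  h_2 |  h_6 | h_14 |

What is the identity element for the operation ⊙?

h_14

The identity e satisfies e ⊙ x = x for all x, so its row in the table reproduces the column headers.
Row h_14 reads: h_9, h_14, h_12, h_2, h_6, h_7, h_15, h_3 — exactly the header order. So h_14 is the identity.
(Structurally, G here is isomorphic to the quaternion group Q_8.)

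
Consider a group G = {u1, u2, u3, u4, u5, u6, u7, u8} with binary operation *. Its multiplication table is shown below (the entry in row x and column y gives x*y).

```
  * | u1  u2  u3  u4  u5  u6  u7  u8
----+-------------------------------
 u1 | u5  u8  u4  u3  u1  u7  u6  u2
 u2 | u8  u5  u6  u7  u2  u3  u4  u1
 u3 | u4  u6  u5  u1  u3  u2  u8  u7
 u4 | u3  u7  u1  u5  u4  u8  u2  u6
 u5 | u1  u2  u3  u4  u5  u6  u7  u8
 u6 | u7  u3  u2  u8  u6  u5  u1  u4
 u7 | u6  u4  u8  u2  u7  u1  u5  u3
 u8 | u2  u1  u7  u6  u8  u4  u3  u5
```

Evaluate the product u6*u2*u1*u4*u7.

u7

u6*u2 = u3
u3*u1 = u4
u4*u4 = u5
u5*u7 = u7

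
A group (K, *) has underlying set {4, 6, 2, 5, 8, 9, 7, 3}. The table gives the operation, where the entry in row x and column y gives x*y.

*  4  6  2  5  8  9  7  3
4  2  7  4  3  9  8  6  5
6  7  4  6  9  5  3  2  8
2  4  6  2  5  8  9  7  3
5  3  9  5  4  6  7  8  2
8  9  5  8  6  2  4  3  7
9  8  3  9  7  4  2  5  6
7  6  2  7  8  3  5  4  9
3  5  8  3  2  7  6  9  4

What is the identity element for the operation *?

2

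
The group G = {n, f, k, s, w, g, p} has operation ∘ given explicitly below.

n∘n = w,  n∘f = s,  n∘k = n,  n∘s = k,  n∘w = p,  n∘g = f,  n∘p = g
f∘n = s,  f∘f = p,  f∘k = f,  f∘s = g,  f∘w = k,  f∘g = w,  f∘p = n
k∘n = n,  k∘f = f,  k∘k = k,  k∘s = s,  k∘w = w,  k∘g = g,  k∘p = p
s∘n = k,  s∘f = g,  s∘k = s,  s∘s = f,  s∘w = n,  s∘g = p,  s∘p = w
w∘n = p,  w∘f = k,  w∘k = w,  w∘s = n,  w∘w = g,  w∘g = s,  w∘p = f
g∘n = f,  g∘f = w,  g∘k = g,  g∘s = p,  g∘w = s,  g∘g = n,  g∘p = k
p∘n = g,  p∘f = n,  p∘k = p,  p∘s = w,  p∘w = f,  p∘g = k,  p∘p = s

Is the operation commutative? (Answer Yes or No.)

Yes

Check whether the table is symmetric across its main diagonal.
Every entry (row x, col y) equals the entry (row y, col x), so G is abelian.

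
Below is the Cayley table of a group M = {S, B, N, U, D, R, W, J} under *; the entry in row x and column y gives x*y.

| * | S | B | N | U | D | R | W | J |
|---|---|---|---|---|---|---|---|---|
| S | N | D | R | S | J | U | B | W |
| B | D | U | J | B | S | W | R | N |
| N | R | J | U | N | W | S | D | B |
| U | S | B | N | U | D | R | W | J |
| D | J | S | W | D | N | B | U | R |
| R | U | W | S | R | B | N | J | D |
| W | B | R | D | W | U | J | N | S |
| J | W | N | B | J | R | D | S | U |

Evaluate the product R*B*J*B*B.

R*B = W
W*J = S
S*B = D
D*B = S

S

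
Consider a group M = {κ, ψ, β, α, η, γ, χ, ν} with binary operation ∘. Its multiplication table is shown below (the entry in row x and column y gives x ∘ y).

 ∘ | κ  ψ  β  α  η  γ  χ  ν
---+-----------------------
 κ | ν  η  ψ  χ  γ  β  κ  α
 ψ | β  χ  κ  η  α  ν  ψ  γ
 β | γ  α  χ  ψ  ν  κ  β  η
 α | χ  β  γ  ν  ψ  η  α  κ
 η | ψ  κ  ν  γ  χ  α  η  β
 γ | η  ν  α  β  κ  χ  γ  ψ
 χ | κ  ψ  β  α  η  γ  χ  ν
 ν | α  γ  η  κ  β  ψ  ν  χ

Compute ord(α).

The identity element is χ (its row matches the header).
α^1 = α
α^2 = α ∘ α = ν
α^3 = ν ∘ α = κ
α^4 = κ ∘ α = χ
The first power of α equal to the identity is α^4, so ord(α) = 4.

4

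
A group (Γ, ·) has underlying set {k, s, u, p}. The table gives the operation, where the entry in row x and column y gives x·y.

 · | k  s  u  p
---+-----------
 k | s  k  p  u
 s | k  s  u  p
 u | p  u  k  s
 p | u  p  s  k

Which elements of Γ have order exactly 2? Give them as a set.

{k}

Identity is s. Compute the order of each non-identity element by repeated multiplication:
  k: k → s  (order 2)
  u: u → k → p → s  (order 4)
  p: p → k → u → s  (order 4)
Elements of order 2: {k}.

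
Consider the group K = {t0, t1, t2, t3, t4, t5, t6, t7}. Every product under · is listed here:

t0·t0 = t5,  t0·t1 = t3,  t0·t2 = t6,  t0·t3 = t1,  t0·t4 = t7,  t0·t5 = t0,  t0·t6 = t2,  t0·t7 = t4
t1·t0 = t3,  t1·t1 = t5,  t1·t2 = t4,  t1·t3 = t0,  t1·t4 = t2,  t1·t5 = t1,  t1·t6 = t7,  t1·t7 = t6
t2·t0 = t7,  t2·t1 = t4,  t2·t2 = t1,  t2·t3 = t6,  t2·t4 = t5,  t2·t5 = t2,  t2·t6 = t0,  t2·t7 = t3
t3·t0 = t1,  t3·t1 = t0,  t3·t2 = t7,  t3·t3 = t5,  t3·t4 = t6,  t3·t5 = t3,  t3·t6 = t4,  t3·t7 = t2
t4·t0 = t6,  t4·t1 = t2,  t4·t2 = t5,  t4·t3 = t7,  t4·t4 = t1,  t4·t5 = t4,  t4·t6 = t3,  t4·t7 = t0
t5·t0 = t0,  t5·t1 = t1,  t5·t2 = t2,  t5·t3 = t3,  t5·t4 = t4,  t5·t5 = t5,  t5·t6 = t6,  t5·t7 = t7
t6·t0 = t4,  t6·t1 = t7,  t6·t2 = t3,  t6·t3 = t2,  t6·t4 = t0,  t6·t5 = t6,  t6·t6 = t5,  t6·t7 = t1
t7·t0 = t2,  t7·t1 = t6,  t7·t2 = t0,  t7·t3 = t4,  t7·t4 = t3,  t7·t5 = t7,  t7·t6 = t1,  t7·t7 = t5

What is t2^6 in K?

t1

t2^1 = t2
t2^2 = t2·t2 = t1
t2^3 = t1·t2 = t4
t2^4 = t4·t2 = t5
t2^5 = t5·t2 = t2
t2^6 = t2·t2 = t1
(Structurally, K here is isomorphic to the dihedral group D_4.)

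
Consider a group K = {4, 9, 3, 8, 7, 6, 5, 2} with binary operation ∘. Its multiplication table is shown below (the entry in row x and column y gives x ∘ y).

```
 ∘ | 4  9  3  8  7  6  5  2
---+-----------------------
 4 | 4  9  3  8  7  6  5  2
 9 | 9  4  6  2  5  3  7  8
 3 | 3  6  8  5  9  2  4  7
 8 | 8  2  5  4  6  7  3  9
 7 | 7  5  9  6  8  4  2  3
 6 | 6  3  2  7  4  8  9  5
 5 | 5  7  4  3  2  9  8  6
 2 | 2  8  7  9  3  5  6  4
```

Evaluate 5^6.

8

5^1 = 5
5^2 = 5 ∘ 5 = 8
5^3 = 8 ∘ 5 = 3
5^4 = 3 ∘ 5 = 4
5^5 = 4 ∘ 5 = 5
5^6 = 5 ∘ 5 = 8
(Structurally, K here is isomorphic to Z_2 x Z_4.)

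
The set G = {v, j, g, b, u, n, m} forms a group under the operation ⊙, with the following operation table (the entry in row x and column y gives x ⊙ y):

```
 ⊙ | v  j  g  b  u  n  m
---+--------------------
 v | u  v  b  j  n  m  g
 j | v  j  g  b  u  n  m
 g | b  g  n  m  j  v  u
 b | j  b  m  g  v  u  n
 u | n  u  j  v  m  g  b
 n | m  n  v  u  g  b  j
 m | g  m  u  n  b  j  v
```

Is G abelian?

Check whether the table is symmetric across its main diagonal.
Every entry (row x, col y) equals the entry (row y, col x), so G is abelian.

Yes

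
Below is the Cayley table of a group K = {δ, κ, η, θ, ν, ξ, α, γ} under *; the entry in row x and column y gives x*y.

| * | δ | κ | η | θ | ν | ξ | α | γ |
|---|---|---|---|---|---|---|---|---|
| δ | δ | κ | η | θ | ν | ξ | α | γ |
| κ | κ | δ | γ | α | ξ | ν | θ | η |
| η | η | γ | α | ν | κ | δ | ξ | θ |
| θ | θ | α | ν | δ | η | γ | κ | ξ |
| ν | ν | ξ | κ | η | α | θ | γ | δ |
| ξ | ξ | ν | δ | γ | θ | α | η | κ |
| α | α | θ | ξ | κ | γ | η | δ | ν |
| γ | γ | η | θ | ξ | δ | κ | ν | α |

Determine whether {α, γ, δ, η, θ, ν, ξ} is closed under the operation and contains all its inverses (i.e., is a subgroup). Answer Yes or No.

No

ν*η = κ, which is not in {α, γ, δ, η, θ, ν, ξ}.
The subset is not closed under *, so it is not a subgroup.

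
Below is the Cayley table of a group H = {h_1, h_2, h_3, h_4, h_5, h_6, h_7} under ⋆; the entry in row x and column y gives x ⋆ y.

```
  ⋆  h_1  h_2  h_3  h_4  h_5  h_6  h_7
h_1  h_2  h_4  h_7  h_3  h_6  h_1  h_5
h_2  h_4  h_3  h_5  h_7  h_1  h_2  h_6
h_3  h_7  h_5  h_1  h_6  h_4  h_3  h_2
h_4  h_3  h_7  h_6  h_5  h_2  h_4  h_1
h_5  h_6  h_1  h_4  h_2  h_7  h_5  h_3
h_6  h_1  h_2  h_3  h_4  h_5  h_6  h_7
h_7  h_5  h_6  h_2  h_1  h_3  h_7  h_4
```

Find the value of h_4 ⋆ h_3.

h_6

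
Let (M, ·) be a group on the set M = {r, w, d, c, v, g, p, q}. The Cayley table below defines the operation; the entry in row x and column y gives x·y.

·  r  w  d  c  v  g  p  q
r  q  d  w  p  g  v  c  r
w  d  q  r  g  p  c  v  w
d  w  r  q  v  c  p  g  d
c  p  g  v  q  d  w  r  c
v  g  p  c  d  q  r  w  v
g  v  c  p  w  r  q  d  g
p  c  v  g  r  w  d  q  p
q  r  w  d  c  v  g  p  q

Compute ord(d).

2

The identity element is q (its row matches the header).
d^1 = d
d^2 = d·d = q
The first power of d equal to the identity is d^2, so ord(d) = 2.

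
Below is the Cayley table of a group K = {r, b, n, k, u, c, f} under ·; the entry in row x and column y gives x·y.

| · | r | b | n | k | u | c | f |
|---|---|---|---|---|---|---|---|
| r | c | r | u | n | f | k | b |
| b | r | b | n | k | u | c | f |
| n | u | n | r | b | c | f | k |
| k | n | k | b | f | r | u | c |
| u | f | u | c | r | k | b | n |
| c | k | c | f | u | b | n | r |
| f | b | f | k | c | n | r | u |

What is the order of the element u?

The identity element is b (its row matches the header).
u^1 = u
u^2 = u·u = k
u^3 = k·u = r
u^4 = r·u = f
u^5 = f·u = n
u^6 = n·u = c
u^7 = c·u = b
The first power of u equal to the identity is u^7, so ord(u) = 7.
(Structurally, K here is isomorphic to the cyclic group Z_7.)

7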